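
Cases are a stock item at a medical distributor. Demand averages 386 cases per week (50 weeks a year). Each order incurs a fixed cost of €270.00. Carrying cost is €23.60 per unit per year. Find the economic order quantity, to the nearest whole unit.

Annual demand D = 386 × 50 = 19,300.
EOQ = √(2DS / H) = √(2 × 19,300 × 270 / 23.6).
= √(10,422,000 / 23.6) = √441,610.1695 ≈ 664.538.

Q* ≈ 665 cases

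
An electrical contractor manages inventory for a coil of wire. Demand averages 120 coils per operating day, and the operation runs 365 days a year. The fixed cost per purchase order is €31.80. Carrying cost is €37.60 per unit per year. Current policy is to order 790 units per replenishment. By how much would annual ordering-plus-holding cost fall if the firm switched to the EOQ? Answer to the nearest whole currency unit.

Extra cost ≈ €6,381 per year

Annual demand D = 120 × 365 = 43,800.
EOQ = √(2DS/H) = √(2 × 43,800 × 31.8 / 37.6) ≈ 272.19.
Cost at Q* = (D/Q*)S + (Q*/2)H = √(2DSH) ≈ €10,234.33.
Cost at Q = 790: (43,800/790)×31.8 + (790/2)×37.6 = €1,763.09 + €14,852.00 = €16,615.09.
Excess = €16,615.09 − €10,234.33 = €6,380.76.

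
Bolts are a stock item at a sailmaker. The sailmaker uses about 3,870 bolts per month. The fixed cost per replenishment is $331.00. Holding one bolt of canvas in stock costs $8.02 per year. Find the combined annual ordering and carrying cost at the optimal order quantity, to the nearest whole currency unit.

Annual demand D = 3,870 × 12 = 46,440.
Q* = √(2DS/H) = √(2 × 46,440 × 331 / 8.02) ≈ 1957.89.
At the optimum the two cost components are equal, so total cost = 2·(Q*/2)H = Q*·H.
Minimum total = √(2DSH) = √(2 × 46,440 × 331 × 8.02) ≈ 15702.264.

TC* ≈ $15,702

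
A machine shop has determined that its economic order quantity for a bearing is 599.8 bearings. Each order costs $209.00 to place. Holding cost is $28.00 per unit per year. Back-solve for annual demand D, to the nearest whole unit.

The basic EOQ model gives Q* = √(2DS/H); rearrange for the unknown.
From Q* = √(2DS/H): D = Q*²H / (2S) = 599.8² × 28 / (2 × 209) = 24098.759.

D ≈ 24,099 bearings per year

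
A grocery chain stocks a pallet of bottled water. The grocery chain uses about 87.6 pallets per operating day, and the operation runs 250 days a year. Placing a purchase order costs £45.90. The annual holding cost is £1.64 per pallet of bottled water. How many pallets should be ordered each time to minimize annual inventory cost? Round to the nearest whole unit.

Q* ≈ 1,107 pallets

Annual demand D = 87.6 × 250 = 21,900.
EOQ = √(2DS / H) = √(2 × 21,900 × 45.9 / 1.64).
= √(2,010,420 / 1.64) = √1,225,865.8537 ≈ 1107.188.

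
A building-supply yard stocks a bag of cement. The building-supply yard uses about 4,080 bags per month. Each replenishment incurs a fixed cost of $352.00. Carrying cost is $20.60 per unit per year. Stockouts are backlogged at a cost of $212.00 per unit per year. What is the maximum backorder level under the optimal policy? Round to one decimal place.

S* ≈ 120.0 bags

Annual demand D = 4,080 × 12 = 48,960.
With planned backorders, Q* = √(2DS/H) · √((H+B)/B).
√(2DS/H) = √(2 × 48,960 × 352 / 20.6) = 1293.521.
√((H+B)/B) = √((20.6+212)/212) = 1.0475.
Q* ≈ 1354.910.
S* = Q* · H/(H+B) = 1354.910 × 20.6/232.6 ≈ 119.996.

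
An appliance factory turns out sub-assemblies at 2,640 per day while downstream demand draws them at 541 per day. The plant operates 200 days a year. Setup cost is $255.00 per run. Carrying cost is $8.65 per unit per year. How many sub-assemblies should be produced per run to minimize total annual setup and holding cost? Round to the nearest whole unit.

Q* ≈ 2,833 sub-assemblies

Annual demand D = 541 × 200 = 108,200.
Production build-up factor (1 − d/p) = 1 − 541/2,640 = 0.7951.
Q* = √(2DS / (H(1 − d/p))) = √(2 × 108,200 × 255 / (8.65 × 0.7951)).
= √(55,182,000 / 6.8774) ≈ 2832.608.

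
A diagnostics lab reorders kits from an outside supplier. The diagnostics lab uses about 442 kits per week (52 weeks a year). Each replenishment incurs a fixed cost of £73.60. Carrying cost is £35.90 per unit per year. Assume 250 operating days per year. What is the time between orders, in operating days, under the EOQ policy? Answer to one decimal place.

T ≈ 3.3 days

Annual demand D = 442 × 52 = 22,984.
The optimal lot size = √(2DS/H) = √(2 × 22,984 × 73.6 / 35.9) ≈ 306.99.
Cycle time = Q*/D × 250 = 306.99 / 22,984 × 250 ≈ 3.339 days.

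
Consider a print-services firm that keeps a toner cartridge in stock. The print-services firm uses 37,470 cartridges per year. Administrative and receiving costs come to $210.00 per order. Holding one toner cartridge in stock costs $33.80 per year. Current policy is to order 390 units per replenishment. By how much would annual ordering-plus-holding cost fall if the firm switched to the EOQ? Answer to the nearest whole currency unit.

Extra cost ≈ $3,704 per year

EOQ = √(2DS/H) = √(2 × 37,470 × 210 / 33.8) ≈ 682.35.
Cost at Q* = (D/Q*)S + (Q*/2)H = √(2DSH) ≈ $23,063.48.
Cost at Q = 390: (37,470/390)×210 + (390/2)×33.8 = $20,176.15 + $6,591.00 = $26,767.15.
Excess = $26,767.15 − $23,063.48 = $3,703.67.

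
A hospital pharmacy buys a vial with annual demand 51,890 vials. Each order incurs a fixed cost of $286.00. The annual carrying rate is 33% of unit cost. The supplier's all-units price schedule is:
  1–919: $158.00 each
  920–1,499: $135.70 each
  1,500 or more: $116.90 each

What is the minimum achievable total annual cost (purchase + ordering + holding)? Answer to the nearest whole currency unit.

Holding cost per unit per year at price C is H = 0.33·C.
Candidates are each tier's EOQ (if it falls in that tier) and each price-break quantity.
EOQ at $158.00 = 754.5 (feasible in tier 1): TC = 51,890×$158.00 + (51,890/754.5)×286 + (754.5/2)×0.33×$158.00 = $8,237,959.19.
EOQ at $135.70 = 814.1 < 920, so use break Q=920: TC = 51,890×$135.70 + (51,890/920.0)×286 + (920.0/2)×0.33×$135.70 = $7,078,203.28.
EOQ at $116.90 = 877.2 < 1500, so use break Q=1500: TC = 51,890×$116.90 + (51,890/1500.0)×286 + (1500.0/2)×0.33×$116.90 = $6,104,767.44.
Lowest total cost among the candidates is at Q = 1500.0.

TC* ≈ $6,104,767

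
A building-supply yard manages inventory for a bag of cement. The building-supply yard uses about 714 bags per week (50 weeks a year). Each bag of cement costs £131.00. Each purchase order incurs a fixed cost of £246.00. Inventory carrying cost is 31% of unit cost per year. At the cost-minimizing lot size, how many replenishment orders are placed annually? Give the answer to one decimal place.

Annual demand D = 714 × 50 = 35,700.
Holding cost H = 0.31 × £131.00 = £40.6100 per unit per year.
EOQ = √(2DS/H) = √(2 × 35,700 × 246 / 40.61) ≈ 657.66.
Orders per year = D / Q* = 35,700 / 657.66 ≈ 54.284.

N ≈ 54.3 orders per year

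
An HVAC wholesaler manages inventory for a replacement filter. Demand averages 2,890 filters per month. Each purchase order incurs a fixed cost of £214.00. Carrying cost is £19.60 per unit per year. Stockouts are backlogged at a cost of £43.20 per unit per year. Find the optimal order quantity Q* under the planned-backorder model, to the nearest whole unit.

Annual demand D = 2,890 × 12 = 34,680.
With planned backorders, Q* = √(2DS/H) · √((H+B)/B).
√(2DS/H) = √(2 × 34,680 × 214 / 19.6) = 870.229.
√((H+B)/B) = √((19.6+43.2)/43.2) = 1.2057.
Q* ≈ 1049.232.

Q* ≈ 1,049 filters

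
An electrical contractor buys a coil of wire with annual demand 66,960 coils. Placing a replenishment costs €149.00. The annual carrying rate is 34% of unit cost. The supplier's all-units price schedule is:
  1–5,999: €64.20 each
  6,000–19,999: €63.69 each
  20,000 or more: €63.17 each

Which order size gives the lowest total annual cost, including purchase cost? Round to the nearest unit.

Q* ≈ 956 coils

Holding cost per unit per year at price C is H = 0.34·C.
Evaluate total cost at each tier's feasible EOQ or, if the EOQ is below the tier, at the tier's minimum quantity.
EOQ at €64.20 = 956.1 (feasible in tier 1): TC = 66,960×€64.20 + (66,960/956.1)×149 + (956.1/2)×0.34×€64.20 = €4,319,702.02.
EOQ at €63.69 = 959.9 < 6000, so use break Q=6000: TC = 66,960×€63.69 + (66,960/6000.0)×149 + (6000.0/2)×0.34×€63.69 = €4,331,309.04.
EOQ at €63.17 = 963.9 < 20000, so use break Q=20000: TC = 66,960×€63.17 + (66,960/20000.0)×149 + (20000.0/2)×0.34×€63.17 = €4,445,140.05.
Lowest total cost is €4,319,702.02 at Q = 956.1.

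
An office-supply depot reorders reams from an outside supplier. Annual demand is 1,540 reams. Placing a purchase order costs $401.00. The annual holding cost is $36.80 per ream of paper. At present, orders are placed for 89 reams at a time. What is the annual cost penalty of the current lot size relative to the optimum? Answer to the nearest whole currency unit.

Extra cost ≈ $1,835 per year

EOQ = √(2DS/H) = √(2 × 1,540 × 401 / 36.8) ≈ 183.20.
Cost at Q* = (D/Q*)S + (Q*/2)H = √(2DSH) ≈ $6,741.73.
Cost at Q = 89: (1,540/89)×401 + (89/2)×36.8 = $6,938.65 + $1,637.60 = $8,576.25.
Excess = $8,576.25 − $6,741.73 = $1,834.52.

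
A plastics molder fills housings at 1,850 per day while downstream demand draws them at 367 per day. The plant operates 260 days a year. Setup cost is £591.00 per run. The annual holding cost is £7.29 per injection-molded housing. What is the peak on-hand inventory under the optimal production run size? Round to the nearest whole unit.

Annual demand D = 367 × 260 = 95,420.
Production build-up factor (1 − d/p) = 1 − 367/1,850 = 0.8016.
Q* = √(2DS / (H(1 − d/p))) = √(2 × 95,420 × 591 / (7.29 × 0.8016)).
= √(112,786,440 / 5.8438) ≈ 4393.190.
Maximum inventory = Q*(1 − d/p) = 4393.190 × 0.8016 ≈ 3521.676.

I_max ≈ 3,522 housings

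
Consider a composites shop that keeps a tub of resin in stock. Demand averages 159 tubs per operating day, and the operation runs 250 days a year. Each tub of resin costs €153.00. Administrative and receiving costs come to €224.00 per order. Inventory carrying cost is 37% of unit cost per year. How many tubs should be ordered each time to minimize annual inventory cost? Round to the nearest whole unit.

Q* ≈ 561 tubs

Annual demand D = 159 × 250 = 39,750.
Holding cost H = 0.37 × €153.00 = €56.6100 per unit per year.
EOQ = √(2DS / H) = √(2 × 39,750 × 224 / 56.61).
= √(17,808,000 / 56.61) = √314,573.3969 ≈ 560.868.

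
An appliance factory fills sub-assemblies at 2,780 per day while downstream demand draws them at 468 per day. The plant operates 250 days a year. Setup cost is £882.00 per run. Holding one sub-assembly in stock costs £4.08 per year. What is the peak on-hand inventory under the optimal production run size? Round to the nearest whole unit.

Annual demand D = 468 × 250 = 117,000.
Production build-up factor (1 − d/p) = 1 − 468/2,780 = 0.8317.
Q* = √(2DS / (H(1 − d/p))) = √(2 × 117,000 × 882 / (4.08 × 0.8317)).
= √(206,388,000 / 3.3932) ≈ 7799.031.
Maximum inventory = Q*(1 − d/p) = 7799.031 × 0.8317 ≈ 6486.100.

I_max ≈ 6,486 sub-assemblies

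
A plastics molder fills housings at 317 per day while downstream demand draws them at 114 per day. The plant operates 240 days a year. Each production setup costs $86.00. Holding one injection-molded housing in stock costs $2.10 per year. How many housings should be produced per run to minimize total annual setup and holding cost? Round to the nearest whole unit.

Annual demand D = 114 × 240 = 27,360.
Production build-up factor (1 − d/p) = 1 − 114/317 = 0.6404.
Q* = √(2DS / (H(1 − d/p))) = √(2 × 27,360 × 86 / (2.1 × 0.6404)).
= √(4,705,920 / 1.3448) ≈ 1870.657.

Q* ≈ 1,871 housings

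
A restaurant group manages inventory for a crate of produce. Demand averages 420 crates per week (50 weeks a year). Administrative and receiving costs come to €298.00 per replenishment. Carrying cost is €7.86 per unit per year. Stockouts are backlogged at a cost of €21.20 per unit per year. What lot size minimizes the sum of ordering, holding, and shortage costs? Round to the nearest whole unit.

Annual demand D = 420 × 50 = 21,000.
With planned backorders, Q* = √(2DS/H) · √((H+B)/B).
√(2DS/H) = √(2 × 21,000 × 298 / 7.86) = 1261.890.
√((H+B)/B) = √((7.86+21.2)/21.2) = 1.1708.
Q* ≈ 1477.411.

Q* ≈ 1,477 crates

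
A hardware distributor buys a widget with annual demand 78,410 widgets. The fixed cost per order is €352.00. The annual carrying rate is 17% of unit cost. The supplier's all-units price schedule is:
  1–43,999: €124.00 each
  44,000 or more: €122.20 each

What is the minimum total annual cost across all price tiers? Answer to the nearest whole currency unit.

Holding cost per unit per year at price C is H = 0.17·C.
For each price level, check whether its EOQ is feasible; otherwise the best quantity at that price is the breakpoint.
EOQ at €124.00 = 1618.2 (feasible in tier 1): TC = 78,410×€124.00 + (78,410/1618.2)×352 + (1618.2/2)×0.17×€124.00 = €9,756,952.01.
EOQ at €122.20 = 1630.1 < 44000, so use break Q=44000: TC = 78,410×€122.20 + (78,410/44000.0)×352 + (44000.0/2)×0.17×€122.20 = €10,039,357.28.
Lowest total cost among the candidates is at Q = 1618.2.

TC* ≈ €9,756,952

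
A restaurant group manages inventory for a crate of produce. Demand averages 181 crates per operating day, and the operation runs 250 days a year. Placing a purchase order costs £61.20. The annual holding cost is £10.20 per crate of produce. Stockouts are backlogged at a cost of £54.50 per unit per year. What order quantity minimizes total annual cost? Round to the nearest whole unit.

Annual demand D = 181 × 250 = 45,250.
With planned backorders, Q* = √(2DS/H) · √((H+B)/B).
√(2DS/H) = √(2 × 45,250 × 61.2 / 10.2) = 736.885.
√((H+B)/B) = √((10.2+54.5)/54.5) = 1.0896.
Q* ≈ 802.886.

Q* ≈ 803 crates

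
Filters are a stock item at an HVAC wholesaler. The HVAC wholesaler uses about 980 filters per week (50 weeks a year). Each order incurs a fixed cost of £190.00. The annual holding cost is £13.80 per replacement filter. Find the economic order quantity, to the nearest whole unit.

Annual demand D = 980 × 50 = 49,000.
EOQ = √(2DS / H) = √(2 × 49,000 × 190 / 13.8).
= √(18,620,000 / 13.8) = √1,349,275.3623 ≈ 1161.583.

Q* ≈ 1,162 filters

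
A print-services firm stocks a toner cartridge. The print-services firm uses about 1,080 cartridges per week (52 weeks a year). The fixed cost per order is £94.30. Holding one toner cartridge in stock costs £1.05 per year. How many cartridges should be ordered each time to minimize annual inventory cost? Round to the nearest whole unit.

Q* ≈ 3,176 cartridges

Annual demand D = 1,080 × 52 = 56,160.
EOQ = √(2DS / H) = √(2 × 56,160 × 94.3 / 1.05).
= √(10,591,776 / 1.05) = √10,087,405.7143 ≈ 3176.068.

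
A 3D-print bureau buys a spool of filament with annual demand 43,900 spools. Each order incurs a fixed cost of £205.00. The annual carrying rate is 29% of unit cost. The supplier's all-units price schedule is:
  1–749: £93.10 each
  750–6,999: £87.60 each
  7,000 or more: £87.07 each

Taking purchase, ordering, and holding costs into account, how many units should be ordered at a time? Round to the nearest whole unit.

Holding cost per unit per year at price C is H = 0.29·C.
Evaluate total cost at each tier's feasible EOQ or, if the EOQ is below the tier, at the tier's minimum quantity.
Tier 1 (£93.10): EOQ = 816.5 exceeds tier's upper bound 749, so this tier is dominated.
EOQ at £87.60 = 841.7 (feasible in tier 2): TC = 43,900×£87.60 + (43,900/841.7)×205 + (841.7/2)×0.29×£87.60 = £3,867,023.33.
EOQ at £87.07 = 844.3 < 7000, so use break Q=7000: TC = 43,900×£87.07 + (43,900/7000.0)×205 + (7000.0/2)×0.29×£87.07 = £3,912,034.69.
Lowest total cost is £3,867,023.33 at Q = 841.7.

Q* ≈ 842 spools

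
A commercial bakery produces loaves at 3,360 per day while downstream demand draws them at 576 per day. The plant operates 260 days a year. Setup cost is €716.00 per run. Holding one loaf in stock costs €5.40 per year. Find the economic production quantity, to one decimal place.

Q* ≈ 6,923.2 loaves

Annual demand D = 576 × 260 = 149,760.
Production build-up factor (1 − d/p) = 1 − 576/3,360 = 0.8286.
Q* = √(2DS / (H(1 − d/p))) = √(2 × 149,760 × 716 / (5.4 × 0.8286)).
= √(214,456,320 / 4.4743) ≈ 6923.211.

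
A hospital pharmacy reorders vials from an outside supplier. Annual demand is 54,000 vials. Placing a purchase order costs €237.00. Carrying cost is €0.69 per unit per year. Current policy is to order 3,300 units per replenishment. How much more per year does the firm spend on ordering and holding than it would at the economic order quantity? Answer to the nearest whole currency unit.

Extra cost ≈ €814 per year

EOQ = √(2DS/H) = √(2 × 54,000 × 237 / 0.69) ≈ 6090.62.
Cost at Q* = (D/Q*)S + (Q*/2)H = √(2DSH) ≈ €4,202.53.
Cost at Q = 3,300: (54,000/3,300)×237 + (3,300/2)×0.69 = €3,878.18 + €1,138.50 = €5,016.68.
Excess = €5,016.68 − €4,202.53 = €814.15.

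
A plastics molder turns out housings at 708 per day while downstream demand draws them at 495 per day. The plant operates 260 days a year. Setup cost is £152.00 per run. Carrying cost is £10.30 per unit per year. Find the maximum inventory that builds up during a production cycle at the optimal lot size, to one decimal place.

Annual demand D = 495 × 260 = 128,700.
Production build-up factor (1 − d/p) = 1 − 495/708 = 0.3008.
Q* = √(2DS / (H(1 − d/p))) = √(2 × 128,700 × 152 / (10.3 × 0.3008)).
= √(39,124,800 / 3.0987) ≈ 3553.320.
Maximum inventory = Q*(1 − d/p) = 3553.320 × 0.3008 ≈ 1069.007.

I_max ≈ 1,069.0 housings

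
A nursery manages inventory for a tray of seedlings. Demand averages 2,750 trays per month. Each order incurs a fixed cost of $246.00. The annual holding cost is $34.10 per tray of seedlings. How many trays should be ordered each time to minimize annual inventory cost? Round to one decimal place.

Annual demand D = 2,750 × 12 = 33,000.
EOQ = √(2DS / H) = √(2 × 33,000 × 246 / 34.1).
= √(16,236,000 / 34.1) = √476,129.0323 ≈ 690.021.

Q* ≈ 690.0 trays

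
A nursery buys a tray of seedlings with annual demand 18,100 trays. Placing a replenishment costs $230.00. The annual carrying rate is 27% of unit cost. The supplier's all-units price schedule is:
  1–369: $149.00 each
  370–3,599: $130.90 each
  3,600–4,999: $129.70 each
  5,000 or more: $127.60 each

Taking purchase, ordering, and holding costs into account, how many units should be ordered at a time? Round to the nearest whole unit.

Holding cost per unit per year at price C is H = 0.27·C.
For each price level, check whether its EOQ is feasible; otherwise the best quantity at that price is the breakpoint.
Tier 1 ($149.00): EOQ = 454.9 exceeds tier's upper bound 369, so this tier is dominated.
EOQ at $130.90 = 485.4 (feasible in tier 2): TC = 18,100×$130.90 + (18,100/485.4)×230 + (485.4/2)×0.27×$130.90 = $2,386,444.18.
EOQ at $129.70 = 487.6 < 3600, so use break Q=3600: TC = 18,100×$129.70 + (18,100/3600.0)×230 + (3600.0/2)×0.27×$129.70 = $2,411,760.59.
EOQ at $127.60 = 491.6 < 5000, so use break Q=5000: TC = 18,100×$127.60 + (18,100/5000.0)×230 + (5000.0/2)×0.27×$127.60 = $2,396,522.60.
Lowest total cost is $2,386,444.18 at Q = 485.4.

Q* ≈ 485 trays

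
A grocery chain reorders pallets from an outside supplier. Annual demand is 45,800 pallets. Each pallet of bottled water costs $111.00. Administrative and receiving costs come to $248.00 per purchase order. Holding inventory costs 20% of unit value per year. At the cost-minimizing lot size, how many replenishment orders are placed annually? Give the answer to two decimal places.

Holding cost H = 0.20 × $111.00 = $22.2000 per unit per year.
EOQ = √(2DS/H) = √(2 × 45,800 × 248 / 22.2) ≈ 1011.57.
Orders per year = D / Q* = 45,800 / 1011.57 ≈ 45.276.

N ≈ 45.28 orders per year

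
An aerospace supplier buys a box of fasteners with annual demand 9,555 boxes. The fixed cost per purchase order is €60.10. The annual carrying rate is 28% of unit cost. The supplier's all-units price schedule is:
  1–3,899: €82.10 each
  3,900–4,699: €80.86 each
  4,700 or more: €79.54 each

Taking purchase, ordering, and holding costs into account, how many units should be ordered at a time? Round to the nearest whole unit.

Holding cost per unit per year at price C is H = 0.28·C.
Evaluate total cost at each tier's feasible EOQ or, if the EOQ is below the tier, at the tier's minimum quantity.
EOQ at €82.10 = 223.5 (feasible in tier 1): TC = 9,555×€82.10 + (9,555/223.5)×60.1 + (223.5/2)×0.28×€82.10 = €789,603.78.
EOQ at €80.86 = 225.2 < 3900, so use break Q=3900: TC = 9,555×€80.86 + (9,555/3900.0)×60.1 + (3900.0/2)×0.28×€80.86 = €816,914.10.
EOQ at €79.54 = 227.1 < 4700, so use break Q=4700: TC = 9,555×€79.54 + (9,555/4700.0)×60.1 + (4700.0/2)×0.28×€79.54 = €812,464.20.
Lowest total cost is €789,603.78 at Q = 223.5.

Q* ≈ 224 boxes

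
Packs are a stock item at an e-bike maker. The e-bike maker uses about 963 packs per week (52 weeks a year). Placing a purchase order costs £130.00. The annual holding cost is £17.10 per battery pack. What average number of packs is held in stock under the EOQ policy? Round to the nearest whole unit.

Annual demand D = 963 × 52 = 50,076.
EOQ = √(2DS/H) = √(2 × 50,076 × 130 / 17.1) ≈ 872.58.
Average inventory = Q*/2 ≈ 872.58 / 2 = 436.288.

Average inventory ≈ 436 packs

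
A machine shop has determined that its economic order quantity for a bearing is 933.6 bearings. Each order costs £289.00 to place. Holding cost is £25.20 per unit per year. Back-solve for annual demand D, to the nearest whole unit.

Invert the EOQ relation Q*² = 2DS/H.
From Q* = √(2DS/H): D = Q*²H / (2S) = 933.6² × 25.2 / (2 × 289) = 38000.944.

D ≈ 38,001 bearings per year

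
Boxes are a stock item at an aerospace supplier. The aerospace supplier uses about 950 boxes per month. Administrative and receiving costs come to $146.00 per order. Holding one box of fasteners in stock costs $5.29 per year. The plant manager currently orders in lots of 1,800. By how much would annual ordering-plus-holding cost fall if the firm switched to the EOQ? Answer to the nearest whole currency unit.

Annual demand D = 950 × 12 = 11,400.
EOQ = √(2DS/H) = √(2 × 11,400 × 146 / 5.29) ≈ 793.26.
Cost at Q* = (D/Q*)S + (Q*/2)H = √(2DSH) ≈ $4,196.35.
Cost at Q = 1,800: (11,400/1,800)×146 + (1,800/2)×5.29 = $924.67 + $4,761.00 = $5,685.67.
Excess = $5,685.67 − $4,196.35 = $1,489.32.

Extra cost ≈ $1,489 per year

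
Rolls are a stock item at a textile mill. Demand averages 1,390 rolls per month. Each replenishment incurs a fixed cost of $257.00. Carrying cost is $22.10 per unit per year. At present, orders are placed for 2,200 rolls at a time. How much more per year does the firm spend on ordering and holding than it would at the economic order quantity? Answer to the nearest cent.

Extra cost ≈ $12,493.54 per year

Annual demand D = 1,390 × 12 = 16,680.
EOQ = √(2DS/H) = √(2 × 16,680 × 257 / 22.1) ≈ 622.85.
Cost at Q* = (D/Q*)S + (Q*/2)H = √(2DSH) ≈ $13,764.98.
Cost at Q = 2,200: (16,680/2,200)×257 + (2,200/2)×22.1 = $1,948.53 + $24,310.00 = $26,258.53.
Excess = $26,258.53 − $13,764.98 = $12,493.54.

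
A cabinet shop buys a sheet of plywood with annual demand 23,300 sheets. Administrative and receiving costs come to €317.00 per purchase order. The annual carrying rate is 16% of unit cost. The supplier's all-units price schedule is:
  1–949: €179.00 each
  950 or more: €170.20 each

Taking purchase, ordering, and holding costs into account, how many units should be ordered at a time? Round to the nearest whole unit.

Holding cost per unit per year at price C is H = 0.16·C.
Evaluate total cost at each tier's feasible EOQ or, if the EOQ is below the tier, at the tier's minimum quantity.
EOQ at €179.00 = 718.2 (feasible in tier 1): TC = 23,300×€179.00 + (23,300/718.2)×317 + (718.2/2)×0.16×€179.00 = €4,191,268.81.
EOQ at €170.20 = 736.5 < 950, so use break Q=950: TC = 23,300×€170.20 + (23,300/950.0)×317 + (950.0/2)×0.16×€170.20 = €3,986,370.04.
Lowest total cost is €3,986,370.04 at Q = 950.0.

Q* ≈ 950 sheets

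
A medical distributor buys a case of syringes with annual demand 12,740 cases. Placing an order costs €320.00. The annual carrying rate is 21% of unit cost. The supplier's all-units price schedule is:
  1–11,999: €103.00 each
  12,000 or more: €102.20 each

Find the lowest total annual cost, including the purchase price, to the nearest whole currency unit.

TC* ≈ €1,325,500

Holding cost per unit per year at price C is H = 0.21·C.
Evaluate total cost at each tier's feasible EOQ or, if the EOQ is below the tier, at the tier's minimum quantity.
EOQ at €103.00 = 614.0 (feasible in tier 1): TC = 12,740×€103.00 + (12,740/614.0)×320 + (614.0/2)×0.21×€103.00 = €1,325,500.15.
EOQ at €102.20 = 616.4 < 12000, so use break Q=12000: TC = 12,740×€102.20 + (12,740/12000.0)×320 + (12000.0/2)×0.21×€102.20 = €1,431,139.73.
Lowest total cost among the candidates is at Q = 614.0.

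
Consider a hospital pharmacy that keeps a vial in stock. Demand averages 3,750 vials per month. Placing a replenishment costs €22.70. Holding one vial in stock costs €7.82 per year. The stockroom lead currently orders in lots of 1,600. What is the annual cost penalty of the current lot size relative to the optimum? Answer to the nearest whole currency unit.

Annual demand D = 3,750 × 12 = 45,000.
EOQ = √(2DS/H) = √(2 × 45,000 × 22.7 / 7.82) ≈ 511.13.
Cost at Q* = (D/Q*)S + (Q*/2)H = √(2DSH) ≈ €3,997.03.
Cost at Q = 1,600: (45,000/1,600)×22.7 + (1,600/2)×7.82 = €638.44 + €6,256.00 = €6,894.44.
Excess = €6,894.44 − €3,997.03 = €2,897.41.

Extra cost ≈ €2,897 per year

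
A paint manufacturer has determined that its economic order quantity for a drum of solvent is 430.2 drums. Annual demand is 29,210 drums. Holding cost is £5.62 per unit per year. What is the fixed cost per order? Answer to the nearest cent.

S ≈ £17.80

The basic EOQ model gives Q* = √(2DS/H); rearrange for the unknown.
From Q* = √(2DS/H): S = Q*²H / (2D) = 430.2² × 5.62 / (2 × 29,210) = 17.8039.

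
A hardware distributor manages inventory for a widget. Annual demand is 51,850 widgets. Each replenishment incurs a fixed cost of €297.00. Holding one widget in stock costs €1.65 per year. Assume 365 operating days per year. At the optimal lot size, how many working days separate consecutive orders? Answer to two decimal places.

EOQ = √(2DS/H) = √(2 × 51,850 × 297 / 1.65) ≈ 4320.42.
Cycle time = Q*/D × 365 = 4320.42 / 51,850 × 365 ≈ 30.414 days.

T ≈ 30.41 days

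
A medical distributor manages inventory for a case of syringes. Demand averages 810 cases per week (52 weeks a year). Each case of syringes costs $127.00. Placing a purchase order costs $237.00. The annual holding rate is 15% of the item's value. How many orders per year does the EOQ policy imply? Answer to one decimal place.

N ≈ 41.1 orders per year

Annual demand D = 810 × 52 = 42,120.
Holding cost H = 0.15 × $127.00 = $19.0500 per unit per year.
Q* = √(2DS/H) = √(2 × 42,120 × 237 / 19.05) ≈ 1023.73.
Orders per year = D / Q* = 42,120 / 1023.73 ≈ 41.144.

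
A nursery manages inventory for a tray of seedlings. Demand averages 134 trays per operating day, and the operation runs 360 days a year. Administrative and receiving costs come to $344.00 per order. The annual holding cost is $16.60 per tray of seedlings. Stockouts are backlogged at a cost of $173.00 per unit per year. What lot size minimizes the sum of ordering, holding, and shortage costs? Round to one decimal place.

Annual demand D = 134 × 360 = 48,240.
With planned backorders, Q* = √(2DS/H) · √((H+B)/B).
√(2DS/H) = √(2 × 48,240 × 344 / 16.6) = 1413.982.
√((H+B)/B) = √((16.6+173)/173) = 1.0469.
Q* ≈ 1480.267.

Q* ≈ 1,480.3 trays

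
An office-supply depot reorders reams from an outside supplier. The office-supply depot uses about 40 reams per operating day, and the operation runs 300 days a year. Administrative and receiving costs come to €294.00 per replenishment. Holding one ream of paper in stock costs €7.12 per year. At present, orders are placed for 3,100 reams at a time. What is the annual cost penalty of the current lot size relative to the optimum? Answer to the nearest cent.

Annual demand D = 40 × 300 = 12,000.
EOQ = √(2DS/H) = √(2 × 12,000 × 294 / 7.12) ≈ 995.50.
Cost at Q* = (D/Q*)S + (Q*/2)H = √(2DSH) ≈ €7,087.93.
Cost at Q = 3,100: (12,000/3,100)×294 + (3,100/2)×7.12 = €1,138.06 + €11,036.00 = €12,174.06.
Excess = €12,174.06 − €7,087.93 = €5,086.14.

Extra cost ≈ €5,086.14 per year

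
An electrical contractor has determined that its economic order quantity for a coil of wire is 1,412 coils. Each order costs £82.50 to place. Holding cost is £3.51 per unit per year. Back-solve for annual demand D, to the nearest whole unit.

D ≈ 42,412 coils per year

Invert the EOQ relation Q*² = 2DS/H.
From Q* = √(2DS/H): D = Q*²H / (2S) = 1,412² × 3.51 / (2 × 82.5) = 42412.372.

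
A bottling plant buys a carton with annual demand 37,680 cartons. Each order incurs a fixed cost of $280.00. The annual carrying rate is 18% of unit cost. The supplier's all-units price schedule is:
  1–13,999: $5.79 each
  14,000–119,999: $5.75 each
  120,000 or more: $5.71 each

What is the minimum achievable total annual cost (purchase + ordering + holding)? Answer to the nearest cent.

TC* ≈ $222,856.68

Holding cost per unit per year at price C is H = 0.18·C.
Evaluate total cost at each tier's feasible EOQ or, if the EOQ is below the tier, at the tier's minimum quantity.
EOQ at $5.79 = 4499.6 (feasible in tier 1): TC = 37,680×$5.79 + (37,680/4499.6)×280 + (4499.6/2)×0.18×$5.79 = $222,856.68.
EOQ at $5.75 = 4515.2 < 14000, so use break Q=14000: TC = 37,680×$5.75 + (37,680/14000.0)×280 + (14000.0/2)×0.18×$5.75 = $224,658.60.
EOQ at $5.71 = 4531.0 < 120000, so use break Q=120000: TC = 37,680×$5.71 + (37,680/120000.0)×280 + (120000.0/2)×0.18×$5.71 = $276,908.72.
Lowest total cost among the candidates is at Q = 4499.6.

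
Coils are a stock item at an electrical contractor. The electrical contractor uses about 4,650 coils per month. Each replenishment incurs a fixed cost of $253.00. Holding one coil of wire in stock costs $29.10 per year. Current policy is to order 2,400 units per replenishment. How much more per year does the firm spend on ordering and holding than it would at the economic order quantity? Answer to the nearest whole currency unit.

Extra cost ≈ $12,138 per year

Annual demand D = 4,650 × 12 = 55,800.
EOQ = √(2DS/H) = √(2 × 55,800 × 253 / 29.1) ≈ 985.02.
Cost at Q* = (D/Q*)S + (Q*/2)H = √(2DSH) ≈ $28,664.14.
Cost at Q = 2,400: (55,800/2,400)×253 + (2,400/2)×29.1 = $5,882.25 + $34,920.00 = $40,802.25.
Excess = $40,802.25 − $28,664.14 = $12,138.11.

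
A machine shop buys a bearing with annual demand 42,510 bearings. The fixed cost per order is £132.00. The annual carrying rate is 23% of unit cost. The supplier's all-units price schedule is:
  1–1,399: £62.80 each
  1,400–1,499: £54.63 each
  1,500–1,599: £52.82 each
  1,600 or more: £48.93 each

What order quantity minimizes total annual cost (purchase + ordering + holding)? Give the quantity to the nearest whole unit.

Holding cost per unit per year at price C is H = 0.23·C.
Evaluate total cost at each tier's feasible EOQ or, if the EOQ is below the tier, at the tier's minimum quantity.
EOQ at £62.80 = 881.5 (feasible in tier 1): TC = 42,510×£62.80 + (42,510/881.5)×132 + (881.5/2)×0.23×£62.80 = £2,682,359.84.
EOQ at £54.63 = 945.1 < 1400, so use break Q=1400: TC = 42,510×£54.63 + (42,510/1400.0)×132 + (1400.0/2)×0.23×£54.63 = £2,335,124.82.
EOQ at £52.82 = 961.1 < 1500, so use break Q=1500: TC = 42,510×£52.82 + (42,510/1500.0)×132 + (1500.0/2)×0.23×£52.82 = £2,258,230.53.
EOQ at £48.93 = 998.6 < 1600, so use break Q=1600: TC = 42,510×£48.93 + (42,510/1600.0)×132 + (1600.0/2)×0.23×£48.93 = £2,092,524.50.
Lowest total cost is £2,092,524.50 at Q = 1600.0.

Q* ≈ 1,600 bearings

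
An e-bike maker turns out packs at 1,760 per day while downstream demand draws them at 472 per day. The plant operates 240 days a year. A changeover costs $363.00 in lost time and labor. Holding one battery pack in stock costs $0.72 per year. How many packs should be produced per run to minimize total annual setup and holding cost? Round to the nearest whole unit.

Annual demand D = 472 × 240 = 113,280.
Production build-up factor (1 − d/p) = 1 − 472/1,760 = 0.7318.
Q* = √(2DS / (H(1 − d/p))) = √(2 × 113,280 × 363 / (0.72 × 0.7318)).
= √(82,241,280 / 0.5269) ≈ 12493.298.

Q* ≈ 12,493 packs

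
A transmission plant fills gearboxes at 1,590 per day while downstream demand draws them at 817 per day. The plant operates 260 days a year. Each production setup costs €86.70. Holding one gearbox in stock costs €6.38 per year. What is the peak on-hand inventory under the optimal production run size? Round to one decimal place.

Annual demand D = 817 × 260 = 212,420.
Production build-up factor (1 − d/p) = 1 − 817/1,590 = 0.4862.
Q* = √(2DS / (H(1 − d/p))) = √(2 × 212,420 × 86.7 / (6.38 × 0.4862)).
= √(36,833,628 / 3.1017) ≈ 3446.043.
Maximum inventory = Q*(1 − d/p) = 3446.043 × 0.4862 ≈ 1675.341.

I_max ≈ 1,675.3 gearboxes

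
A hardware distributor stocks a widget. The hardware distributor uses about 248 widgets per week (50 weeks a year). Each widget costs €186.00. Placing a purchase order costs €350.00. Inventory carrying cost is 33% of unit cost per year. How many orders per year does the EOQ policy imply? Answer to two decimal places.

N ≈ 32.97 orders per year

Annual demand D = 248 × 50 = 12,400.
Holding cost H = 0.33 × €186.00 = €61.3800 per unit per year.
The optimal lot size = √(2DS/H) = √(2 × 12,400 × 350 / 61.38) ≈ 376.05.
Orders per year = D / Q* = 12,400 / 376.05 ≈ 32.974.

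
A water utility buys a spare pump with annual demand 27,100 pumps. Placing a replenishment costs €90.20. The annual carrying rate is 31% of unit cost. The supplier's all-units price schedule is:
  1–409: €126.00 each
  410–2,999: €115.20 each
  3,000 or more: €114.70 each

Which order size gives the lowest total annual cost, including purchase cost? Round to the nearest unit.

Q* ≈ 410 pumps

Holding cost per unit per year at price C is H = 0.31·C.
Evaluate total cost at each tier's feasible EOQ or, if the EOQ is below the tier, at the tier's minimum quantity.
EOQ at €126.00 = 353.8 (feasible in tier 1): TC = 27,100×€126.00 + (27,100/353.8)×90.2 + (353.8/2)×0.31×€126.00 = €3,428,418.76.
EOQ at €115.20 = 370.0 < 410, so use break Q=410: TC = 27,100×€115.20 + (27,100/410.0)×90.2 + (410.0/2)×0.31×€115.20 = €3,135,202.96.
EOQ at €114.70 = 370.8 < 3000, so use break Q=3000: TC = 27,100×€114.70 + (27,100/3000.0)×90.2 + (3000.0/2)×0.31×€114.70 = €3,162,520.31.
Lowest total cost is €3,135,202.96 at Q = 410.0.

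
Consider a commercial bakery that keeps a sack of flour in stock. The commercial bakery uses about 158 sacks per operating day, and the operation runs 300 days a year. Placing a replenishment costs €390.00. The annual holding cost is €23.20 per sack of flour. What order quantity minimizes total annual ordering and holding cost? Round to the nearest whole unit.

Annual demand D = 158 × 300 = 47,400.
EOQ = √(2DS / H) = √(2 × 47,400 × 390 / 23.2).
= √(36,972,000 / 23.2) = √1,593,620.6897 ≈ 1262.387.

Q* ≈ 1,262 sacks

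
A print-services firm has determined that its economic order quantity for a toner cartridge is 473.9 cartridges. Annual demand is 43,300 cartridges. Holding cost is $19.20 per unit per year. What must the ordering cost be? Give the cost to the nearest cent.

S ≈ $49.79

The basic EOQ model gives Q* = √(2DS/H); rearrange for the unknown.
From Q* = √(2DS/H): S = Q*²H / (2D) = 473.9² × 19.2 / (2 × 43,300) = 49.7917.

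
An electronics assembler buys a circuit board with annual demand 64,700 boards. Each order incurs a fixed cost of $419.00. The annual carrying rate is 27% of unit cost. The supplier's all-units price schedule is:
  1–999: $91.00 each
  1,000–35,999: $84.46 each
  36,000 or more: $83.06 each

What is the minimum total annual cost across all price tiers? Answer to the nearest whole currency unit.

Holding cost per unit per year at price C is H = 0.27·C.
Candidates are each tier's EOQ (if it falls in that tier) and each price-break quantity.
Tier 1 ($91.00): EOQ = 1485.5 exceeds tier's upper bound 999, so this tier is dominated.
EOQ at $84.46 = 1541.9 (feasible in tier 2): TC = 64,700×$84.46 + (64,700/1541.9)×419 + (1541.9/2)×0.27×$84.46 = $5,499,724.65.
EOQ at $83.06 = 1554.9 < 36000, so use break Q=36000: TC = 64,700×$83.06 + (64,700/36000.0)×419 + (36000.0/2)×0.27×$83.06 = $5,778,406.64.
Lowest total cost among the candidates is at Q = 1541.9.

TC* ≈ $5,499,725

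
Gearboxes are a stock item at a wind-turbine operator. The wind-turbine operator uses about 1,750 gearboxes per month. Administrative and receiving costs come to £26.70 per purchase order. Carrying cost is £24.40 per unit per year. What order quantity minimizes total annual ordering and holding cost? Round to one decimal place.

Annual demand D = 1,750 × 12 = 21,000.
EOQ = √(2DS / H) = √(2 × 21,000 × 26.7 / 24.4).
= √(1,121,400 / 24.4) = √45,959.0164 ≈ 214.381.

Q* ≈ 214.4 gearboxes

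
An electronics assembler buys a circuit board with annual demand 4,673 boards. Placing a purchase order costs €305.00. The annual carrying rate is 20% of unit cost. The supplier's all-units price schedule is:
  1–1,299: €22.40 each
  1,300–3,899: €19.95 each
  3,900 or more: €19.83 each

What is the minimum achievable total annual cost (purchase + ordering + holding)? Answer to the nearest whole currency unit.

Holding cost per unit per year at price C is H = 0.20·C.
For each price level, check whether its EOQ is feasible; otherwise the best quantity at that price is the breakpoint.
EOQ at €22.40 = 797.7 (feasible in tier 1): TC = 4,673×€22.40 + (4,673/797.7)×305 + (797.7/2)×0.20×€22.40 = €108,248.77.
EOQ at €19.95 = 845.2 < 1300, so use break Q=1300: TC = 4,673×€19.95 + (4,673/1300.0)×305 + (1300.0/2)×0.20×€19.95 = €96,916.21.
EOQ at €19.83 = 847.8 < 3900, so use break Q=3900: TC = 4,673×€19.83 + (4,673/3900.0)×305 + (3900.0/2)×0.20×€19.83 = €100,764.74.
Lowest total cost among the candidates is at Q = 1300.0.

TC* ≈ €96,916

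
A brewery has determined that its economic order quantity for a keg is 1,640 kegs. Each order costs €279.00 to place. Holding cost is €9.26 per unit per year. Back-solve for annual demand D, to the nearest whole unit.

D ≈ 44,634 kegs per year

Invert the EOQ relation Q*² = 2DS/H.
From Q* = √(2DS/H): D = Q*²H / (2S) = 1,640² × 9.26 / (2 × 279) = 44633.864.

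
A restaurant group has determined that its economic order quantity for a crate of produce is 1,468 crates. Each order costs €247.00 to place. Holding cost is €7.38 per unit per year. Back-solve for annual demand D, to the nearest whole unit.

D ≈ 32,194 crates per year

The basic EOQ model gives Q* = √(2DS/H); rearrange for the unknown.
From Q* = √(2DS/H): D = Q*²H / (2S) = 1,468² × 7.38 / (2 × 247) = 32194.488.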